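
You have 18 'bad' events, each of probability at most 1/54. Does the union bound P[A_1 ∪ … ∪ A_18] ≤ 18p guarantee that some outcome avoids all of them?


Union bound: P[∪_{i=1}^{18} A_i] ≤ Σ_i P[A_i] ≤ 18·p = 18·(1/54) = 1/3.
Numerically: 1/3 ≈ 0.3333.
Is 1/3 < 1? YES.
Since P[∪ A_i] ≤ 1/3 < 1, the complement has P[∩ A_i^c] ≥ 1 − 1/3 = 2/3 > 0, so some outcome avoids every A_i.

18·p = 1/3 ≈ 0.3333; existence CERTIFIED by the union bound.


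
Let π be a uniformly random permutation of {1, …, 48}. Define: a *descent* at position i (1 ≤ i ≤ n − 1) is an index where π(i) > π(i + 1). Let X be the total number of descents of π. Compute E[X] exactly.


Write X = Σ X_I over i = 1, …, 47, with X_I the indicator of one descent.
There are 47 indicators.
For each fixed i, the pair (π(i), π(i+1)) is a uniformly random ordered pair of distinct values from {1, …, 48}; by symmetry P[π(i) > π(i+1)] = 1/2.
By linearity: E[X] = 47 · (1/2) = (48 − 1) · (1/2) = 47/2 ≈ 23.500.

E[X] = 47/2 = 23.500.


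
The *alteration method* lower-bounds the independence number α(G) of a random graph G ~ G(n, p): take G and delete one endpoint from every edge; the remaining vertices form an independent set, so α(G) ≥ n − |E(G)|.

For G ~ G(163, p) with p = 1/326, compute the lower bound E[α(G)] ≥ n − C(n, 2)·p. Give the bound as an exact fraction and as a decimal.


E[|E(G)|] = C(163, 2)·p = 13203 · (1/326) = 81/2.
E[α(G)] ≥ n − E[|E(G)|] = 163 − 81/2 = 245/2.
Numerically: ≈ 122.500000.
(This is only a lower bound; the true E[α(G)] may be larger.)

E[α(G)] ≥ 245/2 ≈ 122.500000.


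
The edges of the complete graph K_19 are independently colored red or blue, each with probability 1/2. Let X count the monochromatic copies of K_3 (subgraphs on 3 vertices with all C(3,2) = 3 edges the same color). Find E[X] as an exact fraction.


Let X = Σ_S X_S over the C(19, 3) = 969 subsets S of size 3, where X_S = 1 if the K_3 on S is monochromatic.
For a fixed S, the K_3 on S has C(3, 2) = 3 edges. P[all 3 edges red] = (1/2)^3, and likewise for blue, so P[monochromatic] = 2·(1/2)^3 = 2^{1 − 3} = 1/4.
Summing: E[X] = C(19, 3) · 2^{1 − 3} = 969 · 1/4 = 969/4.
Numerically: E[X] ≈ 242.2500.

E[X] = C(19,3)·2^(1−C(3,2)) = 969/4 ≈ 242.2500.


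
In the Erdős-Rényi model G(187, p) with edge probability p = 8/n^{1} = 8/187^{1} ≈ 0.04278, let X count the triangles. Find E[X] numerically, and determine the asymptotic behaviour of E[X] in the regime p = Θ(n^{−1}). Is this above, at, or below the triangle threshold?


Number of potential triangles: C(187, 3) = 1072445.
Each occurs with probability p³ ≈ (0.04278)³ ≈ 7.829700e-05.
By linearity: E[X] = C(187, 3)·p³ ≈ 1072445 · 7.829700e-05 ≈ 83.9692.
Here α = 1, so p = 8/n is exactly at the triangle threshold p ~ 1/n. Asymptotically E[X] → c³/6 = 8³/6 = 256/3 ≈ 85.3333, a bounded constant. In this regime the triangle count is asymptotically Poisson(c³/6).

E[X] ≈ 83.9692; in regime p = Θ(1/n^{1}) E[X] stays bounded (at the triangle threshold p ~ 1/n).


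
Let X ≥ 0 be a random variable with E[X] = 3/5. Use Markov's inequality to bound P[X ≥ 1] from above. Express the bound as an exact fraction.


μ = E[X] = 3/5, a = 1.
Markov: P[X ≥ 1] ≤ μ/a = (3/5)/1 = 3/5.
Numerically: ≈ 0.60000.
(Since a = 1 > μ = 0.60000, the bound 3/5 is < 1 and informative.)

P[X ≥ 1] ≤ 3/5 ≈ 0.60000.


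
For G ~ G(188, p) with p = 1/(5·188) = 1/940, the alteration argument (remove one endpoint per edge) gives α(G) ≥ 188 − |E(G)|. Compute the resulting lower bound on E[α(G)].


E[|E(G)|] = C(188, 2)·p = 17578 · (1/940) = 187/10.
E[α(G)] ≥ n − E[|E(G)|] = 188 − 187/10 = 1693/10.
Numerically: ≈ 169.300000.
(This is only a lower bound; the true E[α(G)] may be larger.)

E[α(G)] ≥ 1693/10 ≈ 169.300000.


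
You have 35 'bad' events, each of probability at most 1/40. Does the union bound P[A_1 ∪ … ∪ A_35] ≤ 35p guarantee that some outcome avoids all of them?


Union bound: P[∪_{i=1}^{35} A_i] ≤ Σ_i P[A_i] ≤ 35·p = 35·(1/40) = 7/8.
Numerically: 7/8 ≈ 0.875000.
Is 7/8 < 1? YES.
Since P[∪ A_i] ≤ 7/8 < 1, the complement has P[∩ A_i^c] ≥ 1 − 7/8 = 1/8 > 0, so some outcome avoids every A_i.

35·p = 7/8 ≈ 0.875000; existence CERTIFIED by the union bound.


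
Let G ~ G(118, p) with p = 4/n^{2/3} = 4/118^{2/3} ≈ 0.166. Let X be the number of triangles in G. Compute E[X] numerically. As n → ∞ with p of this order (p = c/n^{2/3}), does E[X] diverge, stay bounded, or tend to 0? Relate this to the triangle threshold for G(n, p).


Number of potential triangles: C(118, 3) = 266916.
Each occurs with probability p³ ≈ (0.166)³ ≈ 4.59638e-03.
By linearity: E[X] = C(118, 3)·p³ ≈ 266916 · 4.59638e-03 ≈ 1226.847.
Since α = 2/3 < 1, p = c/n^{2/3} ≫ 1/n is above the triangle threshold p ~ 1/n. Asymptotically E[X] ~ (c³/6)·n^{3(1−α)} = (4³/6)·n^{1} → ∞; triangles are abundant w.h.p.

E[X] ≈ 1226.847; in regime p = Θ(1/n^{2/3}) E[X] diverges (above the triangle threshold p ~ 1/n).


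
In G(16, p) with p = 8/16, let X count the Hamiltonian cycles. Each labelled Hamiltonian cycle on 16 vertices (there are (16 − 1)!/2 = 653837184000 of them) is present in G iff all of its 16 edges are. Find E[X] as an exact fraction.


K_16 has (16 − 1)!/2 = 653837184000 labelled Hamiltonian cycles.
For each such Hamiltonian cycle H, let X_H = 1 if all 16 edges of H are present in G. Then P[X_H = 1] = p^{16} = (1/2)^{16} = 1/65536.
Summing the indicators: E[X] = Σ_H E[X_H] = 653837184000 · p^{16} = 653837184000 · 1/65536 = 638512875/64.
Numerically: E[X] ≈ 9.9768e+06.

E[X] = 653837184000 · (1/2)^{16} = 638512875/64 ≈ 9.9768e+06.


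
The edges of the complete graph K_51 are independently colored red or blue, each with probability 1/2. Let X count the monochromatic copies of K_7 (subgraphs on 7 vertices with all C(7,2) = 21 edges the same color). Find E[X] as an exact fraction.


Let X = Σ_S X_S over the C(51, 7) = 115775100 subsets S of size 7, where X_S = 1 if the K_7 on S is monochromatic.
For a fixed S, the K_7 on S has C(7, 2) = 21 edges. P[all 21 edges red] = (1/2)^21, and likewise for blue, so P[monochromatic] = 2·(1/2)^21 = 2^{1 − 21} = 1/1048576.
Summing: E[X] = C(51, 7) · 2^{1 − 21} = 115775100 · 1/1048576 = 28943775/262144.
Numerically: E[X] ≈ 110.4117.

E[X] = C(51,7)·2^(1−C(7,2)) = 28943775/262144 ≈ 110.4117.


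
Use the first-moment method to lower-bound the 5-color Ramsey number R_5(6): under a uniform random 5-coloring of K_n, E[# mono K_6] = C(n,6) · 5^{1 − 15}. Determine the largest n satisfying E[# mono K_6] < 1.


We need C(n, 6) · 5^{1 − 15} < 1, i.e. C(n, 6) < 5^{15 − 1} = 6103515625.
Check values of n near the boundary:
  n = 125: C(125, 6) = 4690625500; 4690625500 < 6103515625? YES
  n = 126: C(126, 6) = 4925156775; 4925156775 < 6103515625? YES
  n = 127: C(127, 6) = 5169379425; 5169379425 < 6103515625? YES
  n = 128: C(128, 6) = 5423611200; 5423611200 < 6103515625? YES
  n = 129: C(129, 6) = 5688177600; 5688177600 < 6103515625? YES
  n = 130: C(130, 6) = 5963412000; 5963412000 < 6103515625? YES
  n = 131: C(131, 6) = 6249655776; 6249655776 < 6103515625? NO
The largest n with C(n, 6) < 6103515625 is n = 130 (where E[X] = 47707296/48828125 ≈ 0.9770454). Hence R_5(6) > 130, i.e. R_5(6) ≥ 131.

Largest n = 130; hence R_5(6) > 130.


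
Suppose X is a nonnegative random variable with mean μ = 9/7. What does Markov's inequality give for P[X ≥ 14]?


μ = E[X] = 9/7, a = 14.
Markov: P[X ≥ 14] ≤ μ/a = (9/7)/14 = 9/98.
Numerically: ≈ 0.0918.
(Since a = 14 > μ = 1.2857, the bound 9/98 is < 1 and informative.)

P[X ≥ 14] ≤ 9/98 ≈ 0.0918.


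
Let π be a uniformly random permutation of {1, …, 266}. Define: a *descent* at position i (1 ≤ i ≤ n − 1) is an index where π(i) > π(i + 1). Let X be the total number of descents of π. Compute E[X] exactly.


Write X = Σ X_I over i = 1, …, 265, with X_I the indicator of one descent.
There are 265 indicators.
For each fixed i, the pair (π(i), π(i+1)) is a uniformly random ordered pair of distinct values from {1, …, 266}; by symmetry P[π(i) > π(i+1)] = 1/2.
By linearity: E[X] = 265 · (1/2) = (266 − 1) · (1/2) = 265/2 ≈ 132.500.

E[X] = 265/2 = 132.500.


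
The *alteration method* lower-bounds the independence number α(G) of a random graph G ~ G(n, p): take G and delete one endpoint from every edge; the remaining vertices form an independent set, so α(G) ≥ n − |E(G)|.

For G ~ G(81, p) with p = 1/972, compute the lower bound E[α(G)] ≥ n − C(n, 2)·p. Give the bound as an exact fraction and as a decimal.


E[|E(G)|] = C(81, 2)·p = 3240 · (1/972) = 10/3.
E[α(G)] ≥ n − E[|E(G)|] = 81 − 10/3 = 233/3.
Numerically: ≈ 77.667.
(This is only a lower bound; the true E[α(G)] may be larger.)

E[α(G)] ≥ 233/3 ≈ 77.667.


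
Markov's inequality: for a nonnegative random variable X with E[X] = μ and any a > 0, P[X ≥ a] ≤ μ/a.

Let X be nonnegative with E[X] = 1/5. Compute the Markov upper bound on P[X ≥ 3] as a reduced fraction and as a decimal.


μ = E[X] = 1/5, a = 3.
Markov: P[X ≥ 3] ≤ μ/a = (1/5)/3 = 1/15.
Numerically: ≈ 0.067.
(Since a = 3 > μ = 0.200, the bound 1/15 is < 1 and informative.)

P[X ≥ 3] ≤ 1/15 ≈ 0.067.


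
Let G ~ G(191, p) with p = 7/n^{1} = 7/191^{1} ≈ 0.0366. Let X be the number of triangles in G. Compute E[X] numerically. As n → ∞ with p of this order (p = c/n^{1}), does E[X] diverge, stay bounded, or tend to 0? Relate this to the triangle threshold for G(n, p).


Number of potential triangles: C(191, 3) = 1143135.
Each occurs with probability p³ ≈ (0.0366)³ ≈ 4.92259e-05.
By linearity: E[X] = C(191, 3)·p³ ≈ 1143135 · 4.92259e-05 ≈ 56.272.
Here α = 1, so p = 7/n is exactly at the triangle threshold p ~ 1/n. Asymptotically E[X] → c³/6 = 7³/6 = 343/6 ≈ 57.167, a bounded constant. In this regime the triangle count is asymptotically Poisson(c³/6).

E[X] ≈ 56.272; in regime p = Θ(1/n^{1}) E[X] stays bounded (at the triangle threshold p ~ 1/n).


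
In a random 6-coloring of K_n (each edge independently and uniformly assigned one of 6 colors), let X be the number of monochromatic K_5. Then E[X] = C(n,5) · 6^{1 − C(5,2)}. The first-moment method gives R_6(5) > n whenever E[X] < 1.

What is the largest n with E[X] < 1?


We need C(n, 5) · 6^{1 − 10} < 1, i.e. C(n, 5) < 6^{10 − 1} = 10077696.
Check values of n near the boundary:
  n = 66: C(66, 5) = 8936928; 8936928 < 10077696? YES
  n = 67: C(67, 5) = 9657648; 9657648 < 10077696? YES
  n = 68: C(68, 5) = 10424128; 10424128 < 10077696? NO
  n = 69: C(69, 5) = 11238513; 11238513 < 10077696? NO
The largest n with C(n, 5) < 10077696 is n = 67 (where E[X] = 67067/69984 ≈ 0.95832). Hence R_6(5) > 67, i.e. R_6(5) ≥ 68.

Largest n = 67; hence R_6(5) > 67.


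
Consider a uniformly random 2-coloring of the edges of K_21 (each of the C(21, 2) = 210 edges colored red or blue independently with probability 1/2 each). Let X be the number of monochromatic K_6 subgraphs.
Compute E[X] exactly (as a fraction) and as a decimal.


Let X = Σ_S X_S over the C(21, 6) = 54264 subsets S of size 6, where X_S = 1 if the K_6 on S is monochromatic.
For a fixed S, the K_6 on S has C(6, 2) = 15 edges. P[all 15 edges red] = (1/2)^15, and likewise for blue, so P[monochromatic] = 2·(1/2)^15 = 2^{1 − 15} = 1/16384.
By linearity of expectation: E[X] = C(21, 6) · 2^{1 − 15} = 54264 · 1/16384 = 6783/2048.
Numerically: E[X] ≈ 3.312.

E[X] = C(21,6)·2^(1−C(6,2)) = 6783/2048 ≈ 3.312.


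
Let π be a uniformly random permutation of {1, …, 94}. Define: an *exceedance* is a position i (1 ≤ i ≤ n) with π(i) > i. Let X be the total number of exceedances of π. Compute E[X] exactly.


Write X = Σ_{i=1}^{94} X_i, where X_i = 1_{π(i) > i}.
For each fixed i, π(i) is uniform over {1, …, 94} (marginal of a uniform permutation), so P[π(i) > i] = (n − i)/n. Summing: Σ_{i=1}^{94} (n − i)/n = (0 + 1 + … + 93)/94 = 94(94 − 1)/(2·94) = (94 − 1)/2.
Hence E[X] = Σ_{i=1}^{94} (94 − i)/94 = 93/2 ≈ 46.500.

E[X] = 93/2 = 46.500.


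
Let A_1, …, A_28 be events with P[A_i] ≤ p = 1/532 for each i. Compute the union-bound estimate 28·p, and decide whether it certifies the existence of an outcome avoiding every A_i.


Union bound: P[∪_{i=1}^{28} A_i] ≤ Σ_i P[A_i] ≤ 28·p = 28·(1/532) = 1/19.
Numerically: 1/19 ≈ 0.052632.
Is 1/19 < 1? YES.
Since P[∪ A_i] ≤ 1/19 < 1, the complement has P[∩ A_i^c] ≥ 1 − 1/19 = 18/19 > 0, so some outcome avoids every A_i.

28·p = 1/19 ≈ 0.052632; existence CERTIFIED by the union bound.


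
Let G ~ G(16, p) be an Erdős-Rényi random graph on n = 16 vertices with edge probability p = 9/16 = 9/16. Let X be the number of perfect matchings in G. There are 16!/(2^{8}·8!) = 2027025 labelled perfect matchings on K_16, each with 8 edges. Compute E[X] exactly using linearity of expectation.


K_16 has 16!/(2^{8}·8!) = 2027025 labelled perfect matchings.
For each such perfect matching H, let X_H = 1 if all 8 edges of H are present in G. Then P[X_H = 1] = p^{8} = (9/16)^{8} = 43046721/4294967296.
Summing the indicators: E[X] = Σ_H E[X_H] = 2027025 · p^{8} = 2027025 · 43046721/4294967296 = 87256779635025/4294967296.
Numerically: E[X] ≈ 20316.

E[X] = 2027025 · (9/16)^{8} = 87256779635025/4294967296 ≈ 20316.


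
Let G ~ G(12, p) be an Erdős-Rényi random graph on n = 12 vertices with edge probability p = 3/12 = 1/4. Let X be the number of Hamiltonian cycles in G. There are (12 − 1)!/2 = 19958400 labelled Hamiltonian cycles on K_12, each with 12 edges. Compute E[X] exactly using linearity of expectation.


K_12 has (12 − 1)!/2 = 19958400 labelled Hamiltonian cycles.
For each such Hamiltonian cycle H, let X_H = 1 if all 12 edges of H are present in G. Then P[X_H = 1] = p^{12} = (1/4)^{12} = 1/16777216.
By linearity: E[X] = Σ_H E[X_H] = 19958400 · p^{12} = 19958400 · 1/16777216 = 155925/131072.
Numerically: E[X] ≈ 1.19.

E[X] = 19958400 · (1/4)^{12} = 155925/131072 ≈ 1.19.


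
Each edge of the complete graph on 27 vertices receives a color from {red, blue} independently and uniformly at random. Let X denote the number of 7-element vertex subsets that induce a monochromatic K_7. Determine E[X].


Let X = Σ_S X_S over the C(27, 7) = 888030 subsets S of size 7, where X_S = 1 if the K_7 on S is monochromatic.
For a fixed S, the K_7 on S has C(7, 2) = 21 edges. P[all 21 edges red] = (1/2)^21, and likewise for blue, so P[monochromatic] = 2·(1/2)^21 = 2^{1 − 21} = 1/1048576.
By linearity of expectation: E[X] = C(27, 7) · 2^{1 − 21} = 888030 · 1/1048576 = 444015/524288.
Numerically: E[X] ≈ 0.8469.

E[X] = C(27,7)·2^(1−C(7,2)) = 444015/524288 ≈ 0.8469.


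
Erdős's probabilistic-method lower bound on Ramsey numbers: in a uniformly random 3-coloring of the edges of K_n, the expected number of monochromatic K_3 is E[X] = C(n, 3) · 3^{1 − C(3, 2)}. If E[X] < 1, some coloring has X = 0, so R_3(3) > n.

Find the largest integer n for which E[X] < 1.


We need C(n, 3) · 3^{1 − 3} < 1, i.e. C(n, 3) < 3^{3 − 1} = 9.
Check values of n near the boundary:
  n = 3: C(3, 3) = 1; 1 < 9? YES
  n = 4: C(4, 3) = 4; 4 < 9? YES
  n = 5: C(5, 3) = 10; 10 < 9? NO
  n = 6: C(6, 3) = 20; 20 < 9? NO
  n = 7: C(7, 3) = 35; 35 < 9? NO
The largest n with C(n, 3) < 9 is n = 4 (where E[X] = 4/9 ≈ 0.4444444). Hence R_3(3) > 4, i.e. R_3(3) ≥ 5.

Largest n = 4; hence R_3(3) > 4.


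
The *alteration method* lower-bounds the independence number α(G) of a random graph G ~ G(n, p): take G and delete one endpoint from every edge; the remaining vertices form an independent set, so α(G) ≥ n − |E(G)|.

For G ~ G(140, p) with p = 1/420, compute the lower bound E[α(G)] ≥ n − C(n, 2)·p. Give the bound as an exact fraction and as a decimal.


E[|E(G)|] = C(140, 2)·p = 9730 · (1/420) = 139/6.
E[α(G)] ≥ n − E[|E(G)|] = 140 − 139/6 = 701/6.
Numerically: ≈ 116.833333.
(This is only a lower bound; the true E[α(G)] may be larger.)

E[α(G)] ≥ 701/6 ≈ 116.833333.


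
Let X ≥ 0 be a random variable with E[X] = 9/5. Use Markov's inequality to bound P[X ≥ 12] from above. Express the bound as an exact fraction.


μ = E[X] = 9/5, a = 12.
Markov: P[X ≥ 12] ≤ μ/a = (9/5)/12 = 3/20.
Numerically: ≈ 0.150.
(Since a = 12 > μ = 1.800, the bound 3/20 is < 1 and informative.)

P[X ≥ 12] ≤ 3/20 ≈ 0.150.


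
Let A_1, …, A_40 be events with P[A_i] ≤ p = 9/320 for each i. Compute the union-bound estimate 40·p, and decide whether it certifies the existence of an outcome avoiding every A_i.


Union bound: P[∪_{i=1}^{40} A_i] ≤ Σ_i P[A_i] ≤ 40·p = 40·(9/320) = 9/8.
Numerically: 9/8 ≈ 1.125.
Is 9/8 < 1? NO.
Since the bound 9/8 is ≥ 1, the union bound is uninformative here; it does NOT by itself certify existence.

40·p = 9/8 ≈ 1.125; existence NOT certified by the union bound.


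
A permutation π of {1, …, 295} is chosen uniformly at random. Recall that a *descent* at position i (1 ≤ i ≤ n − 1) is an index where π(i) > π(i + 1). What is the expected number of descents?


Write X = Σ X_I over i = 1, …, 294, with X_I the indicator of one descent.
There are 294 indicators.
For each fixed i, the pair (π(i), π(i+1)) is a uniformly random ordered pair of distinct values from {1, …, 295}; by symmetry P[π(i) > π(i+1)] = 1/2.
By linearity: E[X] = 294 · (1/2) = (295 − 1) · (1/2) = 147 ≈ 147.0000.

E[X] = 147 = 147.0000.


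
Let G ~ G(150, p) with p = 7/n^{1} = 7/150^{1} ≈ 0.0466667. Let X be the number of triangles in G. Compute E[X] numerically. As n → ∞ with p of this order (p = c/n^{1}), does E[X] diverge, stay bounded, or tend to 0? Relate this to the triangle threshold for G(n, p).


Number of potential triangles: C(150, 3) = 551300.
Each occurs with probability p³ ≈ (0.0466667)³ ≈ 1.01629630e-04.
By linearity: E[X] = C(150, 3)·p³ ≈ 551300 · 1.01629630e-04 ≈ 56.028415.
Here α = 1, so p = 7/n is exactly at the triangle threshold p ~ 1/n. Asymptotically E[X] → c³/6 = 7³/6 = 343/6 ≈ 57.166667, a bounded constant. In this regime the triangle count is asymptotically Poisson(c³/6).

E[X] ≈ 56.028415; in regime p = Θ(1/n^{1}) E[X] stays bounded (at the triangle threshold p ~ 1/n).


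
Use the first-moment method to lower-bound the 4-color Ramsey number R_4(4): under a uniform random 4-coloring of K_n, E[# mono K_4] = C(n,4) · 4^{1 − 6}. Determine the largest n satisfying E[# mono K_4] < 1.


We need C(n, 4) · 4^{1 − 6} < 1, i.e. C(n, 4) < 4^{6 − 1} = 1024.
Check values of n near the boundary:
  n = 12: C(12, 4) = 495; 495 < 1024? YES
  n = 13: C(13, 4) = 715; 715 < 1024? YES
  n = 14: C(14, 4) = 1001; 1001 < 1024? YES
  n = 15: C(15, 4) = 1365; 1365 < 1024? NO
The largest n with C(n, 4) < 1024 is n = 14 (where E[X] = 1001/1024 ≈ 0.978). Hence R_4(4) > 14, i.e. R_4(4) ≥ 15.

Largest n = 14; hence R_4(4) > 14.


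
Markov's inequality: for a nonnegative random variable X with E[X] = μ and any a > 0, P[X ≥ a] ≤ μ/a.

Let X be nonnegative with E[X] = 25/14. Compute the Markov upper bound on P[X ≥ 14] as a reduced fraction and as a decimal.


μ = E[X] = 25/14, a = 14.
Markov: P[X ≥ 14] ≤ μ/a = (25/14)/14 = 25/196.
Numerically: ≈ 0.127551.
(Since a = 14 > μ = 1.785714, the bound 25/196 is < 1 and informative.)

P[X ≥ 14] ≤ 25/196 ≈ 0.127551.


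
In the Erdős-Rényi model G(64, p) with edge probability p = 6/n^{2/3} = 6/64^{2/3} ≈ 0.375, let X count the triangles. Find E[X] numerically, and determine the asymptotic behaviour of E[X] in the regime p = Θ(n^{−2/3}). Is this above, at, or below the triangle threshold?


Number of potential triangles: C(64, 3) = 41664.
Each occurs with probability p³ ≈ (0.375)³ ≈ 5.27343750e-02.
By linearity: E[X] = C(64, 3)·p³ ≈ 41664 · 5.27343750e-02 ≈ 2197.125000.
Since α = 2/3 < 1, p = c/n^{2/3} ≫ 1/n is above the triangle threshold p ~ 1/n. Asymptotically E[X] ~ (c³/6)·n^{3(1−α)} = (6³/6)·n^{1} → ∞; triangles are abundant w.h.p.

E[X] ≈ 2197.125000; in regime p = Θ(1/n^{2/3}) E[X] diverges (above the triangle threshold p ~ 1/n).


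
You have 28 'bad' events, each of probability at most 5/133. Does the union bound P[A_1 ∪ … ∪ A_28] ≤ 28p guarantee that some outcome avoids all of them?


Union bound: P[∪_{i=1}^{28} A_i] ≤ Σ_i P[A_i] ≤ 28·p = 28·(5/133) = 20/19.
Numerically: 20/19 ≈ 1.0526316.
Is 20/19 < 1? NO.
Since the bound 20/19 is ≥ 1, the union bound is uninformative here; it does NOT by itself certify existence.

28·p = 20/19 ≈ 1.0526316; existence NOT certified by the union bound.


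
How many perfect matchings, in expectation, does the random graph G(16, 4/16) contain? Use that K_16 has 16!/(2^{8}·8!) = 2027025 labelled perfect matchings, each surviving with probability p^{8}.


K_16 has 16!/(2^{8}·8!) = 2027025 labelled perfect matchings.
For each such perfect matching H, let X_H = 1 if all 8 edges of H are present in G. Then P[X_H = 1] = p^{8} = (1/4)^{8} = 1/65536.
By linearity of expectation: E[X] = Σ_H E[X_H] = 2027025 · p^{8} = 2027025 · 1/65536 = 2027025/65536.
Numerically: E[X] ≈ 30.9299.

E[X] = 2027025 · (1/4)^{8} = 2027025/65536 ≈ 30.9299.


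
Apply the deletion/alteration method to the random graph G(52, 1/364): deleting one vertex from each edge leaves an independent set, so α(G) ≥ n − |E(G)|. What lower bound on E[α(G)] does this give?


E[|E(G)|] = C(52, 2)·p = 1326 · (1/364) = 51/14.
E[α(G)] ≥ n − E[|E(G)|] = 52 − 51/14 = 677/14.
Numerically: ≈ 48.357143.
(This is only a lower bound; the true E[α(G)] may be larger.)

E[α(G)] ≥ 677/14 ≈ 48.357143.


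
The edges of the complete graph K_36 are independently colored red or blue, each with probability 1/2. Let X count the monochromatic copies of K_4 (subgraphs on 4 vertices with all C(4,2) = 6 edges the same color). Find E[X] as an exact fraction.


Let X = Σ_S X_S over the C(36, 4) = 58905 subsets S of size 4, where X_S = 1 if the K_4 on S is monochromatic.
For a fixed S, the K_4 on S has C(4, 2) = 6 edges. P[all 6 edges red] = (1/2)^6, and likewise for blue, so P[monochromatic] = 2·(1/2)^6 = 2^{1 − 6} = 1/32.
By linearity: E[X] = C(36, 4) · 2^{1 − 6} = 58905 · 1/32 = 58905/32.
Numerically: E[X] ≈ 1840.78125.

E[X] = C(36,4)·2^(1−C(4,2)) = 58905/32 ≈ 1840.78125.


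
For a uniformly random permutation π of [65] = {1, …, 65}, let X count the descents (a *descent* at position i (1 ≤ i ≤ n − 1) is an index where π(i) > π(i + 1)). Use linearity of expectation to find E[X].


Write X = Σ X_I over i = 1, …, 64, with X_I the indicator of one descent.
There are 64 indicators.
For each fixed i, the pair (π(i), π(i+1)) is a uniformly random ordered pair of distinct values from {1, …, 65}; by symmetry P[π(i) > π(i+1)] = 1/2.
By linearity: E[X] = 64 · (1/2) = (65 − 1) · (1/2) = 32 ≈ 32.000000.

E[X] = 32 = 32.000000.


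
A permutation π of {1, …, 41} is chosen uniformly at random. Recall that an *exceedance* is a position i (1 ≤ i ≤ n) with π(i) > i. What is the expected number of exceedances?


Write X = Σ_{i=1}^{41} X_i, where X_i = 1_{π(i) > i}.
For each fixed i, π(i) is uniform over {1, …, 41} (marginal of a uniform permutation), so P[π(i) > i] = (n − i)/n. Summing: Σ_{i=1}^{41} (n − i)/n = (0 + 1 + … + 40)/41 = 41(41 − 1)/(2·41) = (41 − 1)/2.
Hence E[X] = Σ_{i=1}^{41} (41 − i)/41 = 20 ≈ 20.000.

E[X] = 20 = 20.000.


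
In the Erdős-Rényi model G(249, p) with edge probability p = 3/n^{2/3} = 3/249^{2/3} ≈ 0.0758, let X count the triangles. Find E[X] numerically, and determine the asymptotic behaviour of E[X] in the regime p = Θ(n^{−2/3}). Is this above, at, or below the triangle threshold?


Number of potential triangles: C(249, 3) = 2542124.
Each occurs with probability p³ ≈ (0.0758)³ ≈ 4.35477e-04.
By linearity: E[X] = C(249, 3)·p³ ≈ 2542124 · 4.35477e-04 ≈ 1107.036.
Since α = 2/3 < 1, p = c/n^{2/3} ≫ 1/n is above the triangle threshold p ~ 1/n. Asymptotically E[X] ~ (c³/6)·n^{3(1−α)} = (3³/6)·n^{1} → ∞; triangles are abundant w.h.p.

E[X] ≈ 1107.036; in regime p = Θ(1/n^{2/3}) E[X] diverges (above the triangle threshold p ~ 1/n).


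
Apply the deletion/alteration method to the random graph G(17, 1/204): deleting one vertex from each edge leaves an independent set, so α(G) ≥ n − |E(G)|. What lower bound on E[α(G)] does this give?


E[|E(G)|] = C(17, 2)·p = 136 · (1/204) = 2/3.
E[α(G)] ≥ n − E[|E(G)|] = 17 − 2/3 = 49/3.
Numerically: ≈ 16.3333.
(This is only a lower bound; the true E[α(G)] may be larger.)

E[α(G)] ≥ 49/3 ≈ 16.3333.


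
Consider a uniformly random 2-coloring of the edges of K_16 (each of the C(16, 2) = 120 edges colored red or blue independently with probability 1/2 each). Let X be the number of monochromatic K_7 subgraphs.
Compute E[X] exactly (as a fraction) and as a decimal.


Let X = Σ_S X_S over the C(16, 7) = 11440 subsets S of size 7, where X_S = 1 if the K_7 on S is monochromatic.
For a fixed S, the K_7 on S has C(7, 2) = 21 edges. P[all 21 edges red] = (1/2)^21, and likewise for blue, so P[monochromatic] = 2·(1/2)^21 = 2^{1 − 21} = 1/1048576.
Summing: E[X] = C(16, 7) · 2^{1 − 21} = 11440 · 1/1048576 = 715/65536.
Numerically: E[X] ≈ 0.011.

E[X] = C(16,7)·2^(1−C(7,2)) = 715/65536 ≈ 0.011.


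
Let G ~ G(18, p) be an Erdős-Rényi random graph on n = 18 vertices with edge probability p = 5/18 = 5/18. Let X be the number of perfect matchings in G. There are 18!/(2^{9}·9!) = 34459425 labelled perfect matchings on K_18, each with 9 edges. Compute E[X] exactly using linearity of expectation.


K_18 has 18!/(2^{9}·9!) = 34459425 labelled perfect matchings.
For each such perfect matching H, let X_H = 1 if all 9 edges of H are present in G. Then P[X_H = 1] = p^{9} = (5/18)^{9} = 1953125/198359290368.
By linearity of expectation: E[X] = Σ_H E[X_H] = 34459425 · p^{9} = 34459425 · 1953125/198359290368 = 830908203125/2448880128.
Numerically: E[X] ≈ 339.3.

E[X] = 34459425 · (5/18)^{9} = 830908203125/2448880128 ≈ 339.3.


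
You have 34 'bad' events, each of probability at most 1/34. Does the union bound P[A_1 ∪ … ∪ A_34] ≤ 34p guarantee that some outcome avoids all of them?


Union bound: P[∪_{i=1}^{34} A_i] ≤ Σ_i P[A_i] ≤ 34·p = 34·(1/34) = 1.
Numerically: 1 ≈ 1.0000000.
Is 1 < 1? NO.
Since the bound 1 is ≥ 1, the union bound is uninformative here; it does NOT by itself certify existence.

34·p = 1 ≈ 1.0000000; existence NOT certified by the union bound.


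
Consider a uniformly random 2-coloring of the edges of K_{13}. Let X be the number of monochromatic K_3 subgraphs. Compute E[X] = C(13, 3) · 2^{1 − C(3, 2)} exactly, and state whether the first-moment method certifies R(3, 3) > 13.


E[X] = C(13, 3) · 2^{1 − 3} = 286 · 2^{−2} = 286/4.
As a reduced fraction: E[X] = 143/2 ≈ 71.50000.
Is E[X] < 1? NO.
Since E[X] ≥ 1, the first-moment bound is inconclusive at n = 13; it does NOT by itself certify R(3, 3) > 13.

E[X] = 143/2 ≈ 71.50000; E[X] ≥ 1; first-moment method inconclusive here.


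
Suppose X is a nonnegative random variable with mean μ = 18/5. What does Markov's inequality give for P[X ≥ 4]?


μ = E[X] = 18/5, a = 4.
Markov: P[X ≥ 4] ≤ μ/a = (18/5)/4 = 9/10.
Numerically: ≈ 0.900.
(Since a = 4 > μ = 3.600, the bound 9/10 is < 1 and informative.)

P[X ≥ 4] ≤ 9/10 ≈ 0.900.


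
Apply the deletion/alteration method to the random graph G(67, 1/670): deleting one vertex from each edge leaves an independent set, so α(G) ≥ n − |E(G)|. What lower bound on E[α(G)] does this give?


E[|E(G)|] = C(67, 2)·p = 2211 · (1/670) = 33/10.
E[α(G)] ≥ n − E[|E(G)|] = 67 − 33/10 = 637/10.
Numerically: ≈ 63.70000.
(This is only a lower bound; the true E[α(G)] may be larger.)

E[α(G)] ≥ 637/10 ≈ 63.70000.


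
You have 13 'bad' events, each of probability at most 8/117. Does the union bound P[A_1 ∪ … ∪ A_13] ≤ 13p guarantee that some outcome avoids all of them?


Union bound: P[∪_{i=1}^{13} A_i] ≤ Σ_i P[A_i] ≤ 13·p = 13·(8/117) = 8/9.
Numerically: 8/9 ≈ 0.888889.
Is 8/9 < 1? YES.
Since P[∪ A_i] ≤ 8/9 < 1, the complement has P[∩ A_i^c] ≥ 1 − 8/9 = 1/9 > 0, so some outcome avoids every A_i.

13·p = 8/9 ≈ 0.888889; existence CERTIFIED by the union bound.


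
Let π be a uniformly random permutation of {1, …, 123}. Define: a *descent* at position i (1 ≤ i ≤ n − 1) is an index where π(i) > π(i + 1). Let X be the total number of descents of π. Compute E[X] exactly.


Write X = Σ X_I over i = 1, …, 122, with X_I the indicator of one descent.
There are 122 indicators.
For each fixed i, the pair (π(i), π(i+1)) is a uniformly random ordered pair of distinct values from {1, …, 123}; by symmetry P[π(i) > π(i+1)] = 1/2.
By linearity: E[X] = 122 · (1/2) = (123 − 1) · (1/2) = 61 ≈ 61.00000.

E[X] = 61 = 61.00000.


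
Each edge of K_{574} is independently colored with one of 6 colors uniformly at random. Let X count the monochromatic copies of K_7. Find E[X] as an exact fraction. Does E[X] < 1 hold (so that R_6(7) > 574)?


E[X] = C(574, 7) · 6^{1 − 21} = 3926481655188664 · 6^{−20} = 3926481655188664/3656158440062976.
As a reduced fraction: E[X] = 490810206898583/457019805007872 ≈ 1.073936.
Is E[X] < 1? NO.
Since E[X] ≥ 1, the first-moment bound is inconclusive at n = 574; it does NOT by itself certify R_6(7) > 574.

E[X] = 490810206898583/457019805007872 ≈ 1.073936; E[X] ≥ 1; first-moment method inconclusive here.


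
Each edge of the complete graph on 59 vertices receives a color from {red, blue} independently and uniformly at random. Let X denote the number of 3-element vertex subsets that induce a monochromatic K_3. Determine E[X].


Let X = Σ_S X_S over the C(59, 3) = 32509 subsets S of size 3, where X_S = 1 if the K_3 on S is monochromatic.
For a fixed S, the K_3 on S has C(3, 2) = 3 edges. P[all 3 edges red] = (1/2)^3, and likewise for blue, so P[monochromatic] = 2·(1/2)^3 = 2^{1 − 3} = 1/4.
By linearity: E[X] = C(59, 3) · 2^{1 − 3} = 32509 · 1/4 = 32509/4.
Numerically: E[X] ≈ 8127.2500.

E[X] = C(59,3)·2^(1−C(3,2)) = 32509/4 ≈ 8127.2500.


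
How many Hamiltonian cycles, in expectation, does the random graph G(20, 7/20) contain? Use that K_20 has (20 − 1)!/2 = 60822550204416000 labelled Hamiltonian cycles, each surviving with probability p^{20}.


K_20 has (20 − 1)!/2 = 60822550204416000 labelled Hamiltonian cycles.
For each such Hamiltonian cycle H, let X_H = 1 if all 20 edges of H are present in G. Then P[X_H = 1] = p^{20} = (7/20)^{20} = 79792266297612001/104857600000000000000000000.
By linearity: E[X] = Σ_H E[X_H] = 60822550204416000 · p^{20} = 60822550204416000 · 79792266297612001/104857600000000000000000000 = 1184855742873690605203907421/25600000000000000000.
Numerically: E[X] ≈ 4.628e+07.

E[X] = 60822550204416000 · (7/20)^{20} = 1184855742873690605203907421/25600000000000000000 ≈ 4.628e+07.


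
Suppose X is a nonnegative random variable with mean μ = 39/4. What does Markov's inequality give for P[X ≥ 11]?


μ = E[X] = 39/4, a = 11.
Markov: P[X ≥ 11] ≤ μ/a = (39/4)/11 = 39/44.
Numerically: ≈ 0.886.
(Since a = 11 > μ = 9.750, the bound 39/44 is < 1 and informative.)

P[X ≥ 11] ≤ 39/44 ≈ 0.886.


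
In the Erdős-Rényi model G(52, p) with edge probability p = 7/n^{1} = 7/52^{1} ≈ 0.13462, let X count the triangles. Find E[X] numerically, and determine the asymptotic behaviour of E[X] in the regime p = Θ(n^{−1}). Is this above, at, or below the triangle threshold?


Number of potential triangles: C(52, 3) = 22100.
Each occurs with probability p³ ≈ (0.13462)³ ≈ 2.4394060e-03.
By linearity: E[X] = C(52, 3)·p³ ≈ 22100 · 2.4394060e-03 ≈ 53.91087.
Here α = 1, so p = 7/n is exactly at the triangle threshold p ~ 1/n. Asymptotically E[X] → c³/6 = 7³/6 = 343/6 ≈ 57.16667, a bounded constant. In this regime the triangle count is asymptotically Poisson(c³/6).

E[X] ≈ 53.91087; in regime p = Θ(1/n^{1}) E[X] stays bounded (at the triangle threshold p ~ 1/n).


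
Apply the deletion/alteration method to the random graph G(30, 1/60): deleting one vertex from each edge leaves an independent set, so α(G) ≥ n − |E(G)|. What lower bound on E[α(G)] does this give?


E[|E(G)|] = C(30, 2)·p = 435 · (1/60) = 29/4.
E[α(G)] ≥ n − E[|E(G)|] = 30 − 29/4 = 91/4.
Numerically: ≈ 22.750000.
(This is only a lower bound; the true E[α(G)] may be larger.)

E[α(G)] ≥ 91/4 ≈ 22.750000.


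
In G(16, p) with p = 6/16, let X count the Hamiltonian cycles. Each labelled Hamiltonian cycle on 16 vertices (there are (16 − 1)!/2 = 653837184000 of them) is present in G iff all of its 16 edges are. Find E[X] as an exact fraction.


K_16 has (16 − 1)!/2 = 653837184000 labelled Hamiltonian cycles.
For each such Hamiltonian cycle H, let X_H = 1 if all 16 edges of H are present in G. Then P[X_H = 1] = p^{16} = (3/8)^{16} = 43046721/281474976710656.
By linearity of expectation: E[X] = Σ_H E[X_H] = 653837184000 · p^{16} = 653837184000 · 43046721/281474976710656 = 27485885585032875/274877906944.
Numerically: E[X] ≈ 99993.1.

E[X] = 653837184000 · (3/8)^{16} = 27485885585032875/274877906944 ≈ 99993.1.


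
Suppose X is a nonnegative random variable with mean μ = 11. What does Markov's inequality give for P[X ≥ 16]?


μ = E[X] = 11, a = 16.
Markov: P[X ≥ 16] ≤ μ/a = (11)/16 = 11/16.
Numerically: ≈ 0.68750.
(Since a = 16 > μ = 11.00000, the bound 11/16 is < 1 and informative.)

P[X ≥ 16] ≤ 11/16 ≈ 0.68750.


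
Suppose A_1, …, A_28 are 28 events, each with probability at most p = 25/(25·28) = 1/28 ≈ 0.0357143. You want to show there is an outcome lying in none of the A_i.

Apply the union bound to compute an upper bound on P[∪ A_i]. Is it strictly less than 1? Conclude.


Union bound: P[∪_{i=1}^{28} A_i] ≤ Σ_i P[A_i] ≤ 28·p = 28·(1/28) = 1.
Numerically: 1 ≈ 1.0000000.
Is 1 < 1? NO.
Since the bound 1 is ≥ 1, the union bound is uninformative here; it does NOT by itself certify existence.

28·p = 1 ≈ 1.0000000; existence NOT certified by the union bound.


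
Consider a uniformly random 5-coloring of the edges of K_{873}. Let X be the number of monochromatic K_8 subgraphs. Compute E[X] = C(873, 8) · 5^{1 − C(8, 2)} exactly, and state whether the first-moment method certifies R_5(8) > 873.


E[X] = C(873, 8) · 5^{1 − 28} = 8102594482562031309 · 5^{−27} = 8102594482562031309/7450580596923828125.
As a reduced fraction: E[X] = 8102594482562031309/7450580596923828125 ≈ 1.0875118.
Is E[X] < 1? NO.
Since E[X] ≥ 1, the first-moment bound is inconclusive at n = 873; it does NOT by itself certify R_5(8) > 873.

E[X] = 8102594482562031309/7450580596923828125 ≈ 1.0875118; E[X] ≥ 1; first-moment method inconclusive here.


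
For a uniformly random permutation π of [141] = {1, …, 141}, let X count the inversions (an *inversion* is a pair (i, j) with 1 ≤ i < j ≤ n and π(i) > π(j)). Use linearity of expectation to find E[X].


Write X = Σ X_I over the C(141, 2) = 9870 pairs i < j, with X_I the indicator of one inversion.
There are 9870 indicators.
For each fixed pair i < j, the values π(i) and π(j) are two distinct elements of {1, …, 141} in uniformly random order; by symmetry P[π(i) > π(j)] = 1/2.
By linearity: E[X] = 9870 · (1/2) = C(141, 2) · (1/2) = 9870/2 = 4935 ≈ 4935.0000.

E[X] = 4935 = 4935.0000.


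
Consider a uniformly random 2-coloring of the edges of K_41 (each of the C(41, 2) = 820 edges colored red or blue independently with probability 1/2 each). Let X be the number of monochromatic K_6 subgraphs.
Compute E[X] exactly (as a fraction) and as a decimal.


Let X = Σ_S X_S over the C(41, 6) = 4496388 subsets S of size 6, where X_S = 1 if the K_6 on S is monochromatic.
For a fixed S, the K_6 on S has C(6, 2) = 15 edges. P[all 15 edges red] = (1/2)^15, and likewise for blue, so P[monochromatic] = 2·(1/2)^15 = 2^{1 − 15} = 1/16384.
By linearity: E[X] = C(41, 6) · 2^{1 − 15} = 4496388 · 1/16384 = 1124097/4096.
Numerically: E[X] ≈ 274.4377.

E[X] = C(41,6)·2^(1−C(6,2)) = 1124097/4096 ≈ 274.4377.


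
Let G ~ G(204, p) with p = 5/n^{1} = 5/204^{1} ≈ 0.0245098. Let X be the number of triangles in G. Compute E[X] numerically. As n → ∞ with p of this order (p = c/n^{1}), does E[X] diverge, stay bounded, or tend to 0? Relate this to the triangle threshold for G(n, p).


Number of potential triangles: C(204, 3) = 1394204.
Each occurs with probability p³ ≈ (0.0245098)³ ≈ 1.47237865e-05.
By linearity: E[X] = C(204, 3)·p³ ≈ 1394204 · 1.47237865e-05 ≈ 20.527962.
Here α = 1, so p = 5/n is exactly at the triangle threshold p ~ 1/n. Asymptotically E[X] → c³/6 = 5³/6 = 125/6 ≈ 20.833333, a bounded constant. In this regime the triangle count is asymptotically Poisson(c³/6).

E[X] ≈ 20.527962; in regime p = Θ(1/n^{1}) E[X] stays bounded (at the triangle threshold p ~ 1/n).


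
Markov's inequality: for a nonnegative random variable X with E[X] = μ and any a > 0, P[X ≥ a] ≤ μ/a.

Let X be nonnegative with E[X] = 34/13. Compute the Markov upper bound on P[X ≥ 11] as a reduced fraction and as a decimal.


μ = E[X] = 34/13, a = 11.
Markov: P[X ≥ 11] ≤ μ/a = (34/13)/11 = 34/143.
Numerically: ≈ 0.23776.
(Since a = 11 > μ = 2.61538, the bound 34/143 is < 1 and informative.)

P[X ≥ 11] ≤ 34/143 ≈ 0.23776.


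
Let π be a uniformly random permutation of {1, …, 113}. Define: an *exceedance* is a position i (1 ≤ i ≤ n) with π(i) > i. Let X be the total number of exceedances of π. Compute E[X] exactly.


Write X = Σ_{i=1}^{113} X_i, where X_i = 1_{π(i) > i}.
For each fixed i, π(i) is uniform over {1, …, 113} (marginal of a uniform permutation), so P[π(i) > i] = (n − i)/n. Summing: Σ_{i=1}^{113} (n − i)/n = (0 + 1 + … + 112)/113 = 113(113 − 1)/(2·113) = (113 − 1)/2.
Hence E[X] = Σ_{i=1}^{113} (113 − i)/113 = 56 ≈ 56.0000.

E[X] = 56 = 56.0000.


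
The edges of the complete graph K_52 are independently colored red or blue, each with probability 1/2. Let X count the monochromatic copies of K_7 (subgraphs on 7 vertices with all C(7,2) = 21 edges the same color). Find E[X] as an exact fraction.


Let X = Σ_S X_S over the C(52, 7) = 133784560 subsets S of size 7, where X_S = 1 if the K_7 on S is monochromatic.
For a fixed S, the K_7 on S has C(7, 2) = 21 edges. P[all 21 edges red] = (1/2)^21, and likewise for blue, so P[monochromatic] = 2·(1/2)^21 = 2^{1 − 21} = 1/1048576.
By linearity: E[X] = C(52, 7) · 2^{1 − 21} = 133784560 · 1/1048576 = 8361535/65536.
Numerically: E[X] ≈ 127.586899.

E[X] = C(52,7)·2^(1−C(7,2)) = 8361535/65536 ≈ 127.586899.


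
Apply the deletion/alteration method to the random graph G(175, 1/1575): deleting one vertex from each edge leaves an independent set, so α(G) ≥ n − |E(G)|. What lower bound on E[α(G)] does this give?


E[|E(G)|] = C(175, 2)·p = 15225 · (1/1575) = 29/3.
E[α(G)] ≥ n − E[|E(G)|] = 175 − 29/3 = 496/3.
Numerically: ≈ 165.333333.
(This is only a lower bound; the true E[α(G)] may be larger.)

E[α(G)] ≥ 496/3 ≈ 165.333333.


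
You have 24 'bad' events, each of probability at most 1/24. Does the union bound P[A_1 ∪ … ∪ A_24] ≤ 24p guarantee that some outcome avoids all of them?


Union bound: P[∪_{i=1}^{24} A_i] ≤ Σ_i P[A_i] ≤ 24·p = 24·(1/24) = 1.
Numerically: 1 ≈ 1.0000000.
Is 1 < 1? NO.
Since the bound 1 is ≥ 1, the union bound is uninformative here; it does NOT by itself certify existence.

24·p = 1 ≈ 1.0000000; existence NOT certified by the union bound.


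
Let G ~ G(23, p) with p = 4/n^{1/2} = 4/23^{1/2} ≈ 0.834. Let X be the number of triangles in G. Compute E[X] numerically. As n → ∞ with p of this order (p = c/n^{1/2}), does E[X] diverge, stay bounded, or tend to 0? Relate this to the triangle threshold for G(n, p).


Number of potential triangles: C(23, 3) = 1771.
Each occurs with probability p³ ≈ (0.834)³ ≈ 5.80214e-01.
By linearity: E[X] = C(23, 3)·p³ ≈ 1771 · 5.80214e-01 ≈ 1027.559.
Since α = 1/2 < 1, p = c/n^{1/2} ≫ 1/n is above the triangle threshold p ~ 1/n. Asymptotically E[X] ~ (c³/6)·n^{3(1−α)} = (4³/6)·n^{1.5} → ∞; triangles are abundant w.h.p.

E[X] ≈ 1027.559; in regime p = Θ(1/n^{1/2}) E[X] diverges (above the triangle threshold p ~ 1/n).
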